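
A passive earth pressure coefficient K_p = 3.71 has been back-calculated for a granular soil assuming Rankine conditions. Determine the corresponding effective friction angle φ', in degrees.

K_p = (1+sin φ)/(1−sin φ) ⇒ sin φ = (K_p − 1)/(K_p + 1) = 0.5754.
φ = arcsin(0.5754) = 35.13°.

35.1°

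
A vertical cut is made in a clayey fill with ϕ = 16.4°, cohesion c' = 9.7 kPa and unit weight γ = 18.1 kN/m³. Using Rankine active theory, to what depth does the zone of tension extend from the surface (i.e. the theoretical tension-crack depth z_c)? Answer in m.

K_a = tan²(45° − 16.4°/2) = 0.5596; √K_a = 0.7481.
The active pressure is zero where K_a γ z = 2c√K_a, so z_c = 2c/(γ√K_a) = 2×9.7/(18.1×0.7481) = 1.433 m.

1.43 m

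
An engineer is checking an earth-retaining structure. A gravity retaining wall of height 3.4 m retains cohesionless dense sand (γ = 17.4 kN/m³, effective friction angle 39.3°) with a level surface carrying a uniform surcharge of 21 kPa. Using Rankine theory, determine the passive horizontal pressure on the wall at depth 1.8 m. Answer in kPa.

K_p = (1 + sin φ)/(1 − sin φ) = 4.455.
σ_v = γz + q = 17.4 × 1.8 + 21 = 52.32 kPa.
σ_h = K_p σ_v = 4.455 × 52.32 = 233.1 kPa.

233 kPa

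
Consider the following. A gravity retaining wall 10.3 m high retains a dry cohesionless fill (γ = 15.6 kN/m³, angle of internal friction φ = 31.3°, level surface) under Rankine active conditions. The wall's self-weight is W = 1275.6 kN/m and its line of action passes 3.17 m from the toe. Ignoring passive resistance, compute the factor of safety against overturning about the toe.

K_a = tan²(45° − 31.3°/2) = 0.3162.
P_a = ½K_aγH² = 0.5×0.3162×15.6×10.3² = 261.7 kN/m, acting at H/3 = 3.433 m above the base.
Overturning moment M_o = P_a × H/3 = 261.7 × 3.433 = 898.4.
Resisting moment M_r = W × 3.17 = 1275.6 × 3.17 = 4044.
FS_overturning = M_r/M_o = 4044/898.4 = 4.501.

4.50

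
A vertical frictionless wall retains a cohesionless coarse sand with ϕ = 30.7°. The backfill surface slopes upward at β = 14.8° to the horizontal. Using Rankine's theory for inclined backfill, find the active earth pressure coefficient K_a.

0.360

K_a = cos β · (cos β − √(cos²β − cos²φ)) / (cos β + √(cos²β − cos²φ)).
cos β = 0.9668, cos φ = 0.8599, √(cos²β − cos²φ) = 0.4420.
K_a = 0.9668 × (0.9668 − 0.4420)/(0.9668 + 0.4420) = 0.3601.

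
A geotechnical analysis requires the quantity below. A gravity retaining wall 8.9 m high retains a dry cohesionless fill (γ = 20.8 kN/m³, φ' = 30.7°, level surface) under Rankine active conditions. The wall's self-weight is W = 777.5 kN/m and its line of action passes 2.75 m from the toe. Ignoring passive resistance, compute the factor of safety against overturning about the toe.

2.70

K_a = tan²(45° − 30.7°/2) = 0.3240.
P_a = ½K_aγH² = 0.5×0.3240×20.8×8.9² = 266.9 kN/m, acting at H/3 = 2.967 m above the base.
Overturning moment M_o = P_a × H/3 = 266.9 × 2.967 = 791.9.
Resisting moment M_r = W × 2.75 = 777.5 × 2.75 = 2138.
FS_overturning = M_r/M_o = 2138/791.9 = 2.700.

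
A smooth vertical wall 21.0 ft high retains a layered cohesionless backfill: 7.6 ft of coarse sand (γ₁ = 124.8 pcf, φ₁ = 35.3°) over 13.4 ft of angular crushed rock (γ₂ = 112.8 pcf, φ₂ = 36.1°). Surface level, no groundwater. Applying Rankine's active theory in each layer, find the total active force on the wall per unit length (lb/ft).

K_a1 = tan²(45°−35.3°/2) = 0.2675; K_a2 = tan²(45°−36.1°/2) = 0.2585.
Layer 1: σ at base = K_a1 γ₁ h₁ = 253.8 psf; P₁ = ½×253.8×7.6 = 964.3.
Layer 2: σ_v at top = γ₁h₁ = 948.5; σ_h top = K_a2×948.5 = 245.2; σ_h base = K_a2×(948.5+112.8×13.4) = 635.9.
P₂ = ½(245.2+635.9)×13.4 = 5903. Total P_a = 964.3+5903 = 6868 lb/ft.

6870 lb/ft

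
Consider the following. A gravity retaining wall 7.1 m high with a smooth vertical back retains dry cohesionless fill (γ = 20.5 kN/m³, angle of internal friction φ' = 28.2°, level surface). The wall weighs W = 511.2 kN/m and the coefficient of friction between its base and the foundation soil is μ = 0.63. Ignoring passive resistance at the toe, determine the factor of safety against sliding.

1.74

K_a = tan²(45° − 28.2°/2) = 0.3582.
P_a = ½K_aγH² = 0.5×0.3582×20.5×7.1² = 185.1 kN/m, acting at H/3 = 2.367 m above the base.
FS_sliding = μW / P_a = 0.63×511.2 / 185.1 = 1.740.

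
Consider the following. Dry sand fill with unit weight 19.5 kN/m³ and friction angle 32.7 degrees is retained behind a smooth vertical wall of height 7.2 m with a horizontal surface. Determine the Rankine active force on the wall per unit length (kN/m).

K_a = tan²(45° − φ/2) = 0.2985.
P_a = ½ K_a γ H² = 0.5 × 0.2985 × 19.5 × 7.2² = 150.9 kN/m.

151 kN/m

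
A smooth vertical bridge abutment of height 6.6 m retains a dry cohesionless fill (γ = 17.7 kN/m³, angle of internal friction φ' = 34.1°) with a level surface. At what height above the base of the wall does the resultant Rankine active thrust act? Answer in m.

K_a = 0.2815.
The pressure distribution is triangular, so the resultant acts at H/3 above the base = 6.6/3 = 2.200 m.

2.20 m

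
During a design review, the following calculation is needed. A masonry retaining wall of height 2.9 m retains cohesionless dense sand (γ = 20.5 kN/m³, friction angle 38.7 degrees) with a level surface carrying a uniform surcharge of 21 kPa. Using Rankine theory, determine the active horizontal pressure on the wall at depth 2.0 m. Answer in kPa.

K_a = (1 − sin φ)/(1 + sin φ) = 0.2306.
σ_v = γz + q = 20.5 × 2.0 + 21 = 62.00 kPa.
σ_h = K_a σ_v = 0.2306 × 62.00 = 14.30 kPa.

14.3 kPa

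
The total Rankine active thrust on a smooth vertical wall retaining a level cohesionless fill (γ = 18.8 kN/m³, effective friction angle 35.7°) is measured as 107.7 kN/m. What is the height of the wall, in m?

6.60 m

K_a = 0.2630. P_a = ½ K_a γ H² ⇒ H = √(2P_a/(K_a γ)).
H = √(2×107.7/(0.2630×18.8)) = 6.600 m.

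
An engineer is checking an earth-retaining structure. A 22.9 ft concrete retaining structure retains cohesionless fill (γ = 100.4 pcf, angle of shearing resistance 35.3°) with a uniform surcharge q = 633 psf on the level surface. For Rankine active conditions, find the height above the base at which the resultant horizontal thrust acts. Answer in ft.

K_a = 0.2675.
Triangular part P₁ = ½K_aγH² = 7043 at H/3 = 7.633 ft; rectangular part P₂ = K_a q H = 3878 at H/2 = 11.45 ft.
ȳ = (P₁·7.633 + P₂·11.45)/(P₁+P₂) = 8.989 ft.

8.99 ft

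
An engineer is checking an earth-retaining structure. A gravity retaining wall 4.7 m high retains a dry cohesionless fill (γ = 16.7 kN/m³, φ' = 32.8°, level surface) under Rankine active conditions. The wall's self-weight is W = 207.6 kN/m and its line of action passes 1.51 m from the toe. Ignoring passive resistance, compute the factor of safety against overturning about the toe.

K_a = tan²(45° − 32.8°/2) = 0.2973.
P_a = ½K_aγH² = 0.5×0.2973×16.7×4.7² = 54.83 kN/m, acting at H/3 = 1.567 m above the base.
Overturning moment M_o = P_a × H/3 = 54.83 × 1.567 = 85.90.
Resisting moment M_r = W × 1.51 = 207.6 × 1.51 = 313.5.
FS_overturning = M_r/M_o = 313.5/85.90 = 3.649.

3.65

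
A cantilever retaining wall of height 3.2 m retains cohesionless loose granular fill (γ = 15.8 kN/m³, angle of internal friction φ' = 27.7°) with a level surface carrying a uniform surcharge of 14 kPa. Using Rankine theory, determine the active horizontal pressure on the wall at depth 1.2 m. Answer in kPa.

K_a = (1 − sin φ)/(1 + sin φ) = 0.3653.
σ_v = γz + q = 15.8 × 1.2 + 14 = 32.96 kPa.
σ_h = K_a σ_v = 0.3653 × 32.96 = 12.04 kPa.

12.0 kPa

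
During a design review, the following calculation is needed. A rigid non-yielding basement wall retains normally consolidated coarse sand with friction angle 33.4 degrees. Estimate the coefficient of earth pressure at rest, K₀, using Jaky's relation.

K₀ = 1 − sin φ' = 1 − sin 33.4° = 0.4495.

0.450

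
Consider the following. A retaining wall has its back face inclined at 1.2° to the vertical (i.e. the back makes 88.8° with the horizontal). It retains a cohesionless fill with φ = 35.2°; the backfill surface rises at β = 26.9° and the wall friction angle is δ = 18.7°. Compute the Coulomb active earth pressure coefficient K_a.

K_a = sin²(α+φ) / [sin²α · sin(α−δ) · (1 + √{sin(φ+δ)sin(φ−β) / (sin(α−δ)sin(α+β))})²].
With α = 88.8°, φ = 35.2°, δ = 18.7°, β = 26.9°: K_a = 0.3890.

0.389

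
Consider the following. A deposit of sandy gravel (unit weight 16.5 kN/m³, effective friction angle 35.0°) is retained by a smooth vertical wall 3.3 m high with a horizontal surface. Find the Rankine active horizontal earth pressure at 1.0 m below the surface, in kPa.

K_a = (1 − sin φ)/(1 + sin φ) = 0.2710.
σ_h = K_a γ z = 0.2710 × 16.5 × 1.0 = 4.471 kPa.

4.47 kPa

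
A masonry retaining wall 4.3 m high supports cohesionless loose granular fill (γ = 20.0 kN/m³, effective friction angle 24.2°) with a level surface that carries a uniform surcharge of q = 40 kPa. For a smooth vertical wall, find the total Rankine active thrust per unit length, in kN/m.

149 kN/m

K_a = tan²(45° − φ/2) = 0.4185.
Soil triangle: ½ K_a γ H² = 0.5×0.4185×20.0×4.3² = 77.38 kN/m.
Surcharge rectangle: K_a q H = 0.4185×40×4.3 = 71.98 kN/m.
Total = 77.38 + 71.98 = 149.4 kN/m.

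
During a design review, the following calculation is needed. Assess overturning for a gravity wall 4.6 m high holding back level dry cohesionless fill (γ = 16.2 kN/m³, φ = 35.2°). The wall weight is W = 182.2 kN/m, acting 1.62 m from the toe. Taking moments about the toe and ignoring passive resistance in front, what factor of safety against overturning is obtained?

K_a = tan²(45° − 35.2°/2) = 0.2687.
P_a = ½K_aγH² = 0.5×0.2687×16.2×4.6² = 46.05 kN/m, acting at H/3 = 1.533 m above the base.
Overturning moment M_o = P_a × H/3 = 46.05 × 1.533 = 70.61.
Resisting moment M_r = W × 1.62 = 182.2 × 1.62 = 295.2.
FS_overturning = M_r/M_o = 295.2/70.61 = 4.180.

4.18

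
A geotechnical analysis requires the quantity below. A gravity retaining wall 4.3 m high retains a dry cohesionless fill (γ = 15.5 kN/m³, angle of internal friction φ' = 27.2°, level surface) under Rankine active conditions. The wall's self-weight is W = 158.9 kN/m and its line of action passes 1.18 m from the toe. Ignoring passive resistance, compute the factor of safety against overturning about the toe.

2.45

K_a = tan²(45° − 27.2°/2) = 0.3726.
P_a = ½K_aγH² = 0.5×0.3726×15.5×4.3² = 53.39 kN/m, acting at H/3 = 1.433 m above the base.
Overturning moment M_o = P_a × H/3 = 53.39 × 1.433 = 76.53.
Resisting moment M_r = W × 1.18 = 158.9 × 1.18 = 187.5.
FS_overturning = M_r/M_o = 187.5/76.53 = 2.450.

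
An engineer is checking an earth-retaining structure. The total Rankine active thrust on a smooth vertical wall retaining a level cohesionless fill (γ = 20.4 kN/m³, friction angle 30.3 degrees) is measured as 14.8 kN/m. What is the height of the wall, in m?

K_a = 0.3293. P_a = ½ K_a γ H² ⇒ H = √(2P_a/(K_a γ)).
H = √(2×14.8/(0.3293×20.4)) = 2.099 m.

2.10 m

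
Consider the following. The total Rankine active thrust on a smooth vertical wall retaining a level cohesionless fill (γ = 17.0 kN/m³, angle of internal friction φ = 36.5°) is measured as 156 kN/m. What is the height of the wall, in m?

K_a = 0.2541. P_a = ½ K_a γ H² ⇒ H = √(2P_a/(K_a γ)).
H = √(2×156/(0.2541×17.0)) = 8.499 m.

8.50 m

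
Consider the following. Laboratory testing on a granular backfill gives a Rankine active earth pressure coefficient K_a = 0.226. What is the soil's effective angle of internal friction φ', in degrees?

K_a = tan²(45° − φ/2) ⇒ 45° − φ/2 = arctan(√0.226) = 25.43°.
φ = 2(45° − 25.43°) = 39.15°.

39.1°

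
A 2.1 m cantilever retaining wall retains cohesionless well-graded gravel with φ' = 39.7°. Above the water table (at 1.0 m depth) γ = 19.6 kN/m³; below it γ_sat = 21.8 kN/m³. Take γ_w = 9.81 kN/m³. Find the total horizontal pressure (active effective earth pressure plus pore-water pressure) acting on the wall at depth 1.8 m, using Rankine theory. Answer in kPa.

14.3 kPa

K_a = (1 − sin φ)/(1 + sin φ) = 0.2204.
γ' = 21.8 − 9.81 = 11.99 kN/m³.
Effective vertical stress at 1.8 m: σ'_v = 19.6×1.0 + 11.99×0.800 = 29.19 kPa.
σ'_h = K_a σ'_v = 0.2204 × 29.19 = 6.435 kPa; u = γ_w × 0.800 = 7.848 kPa.
Total σ_h = 6.435 + 7.848 = 14.28 kPa.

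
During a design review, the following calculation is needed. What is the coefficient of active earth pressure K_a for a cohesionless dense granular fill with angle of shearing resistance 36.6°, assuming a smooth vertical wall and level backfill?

K_a = tan²(45° − φ/2) = tan²(26.70°) = 0.2530.

0.253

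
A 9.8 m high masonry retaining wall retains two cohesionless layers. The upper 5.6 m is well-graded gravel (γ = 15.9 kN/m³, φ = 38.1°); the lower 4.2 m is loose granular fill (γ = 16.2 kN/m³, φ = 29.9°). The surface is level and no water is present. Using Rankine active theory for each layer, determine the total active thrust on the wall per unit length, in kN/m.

K_a1 = tan²(45°−38.1°/2) = 0.2368; K_a2 = tan²(45°−29.9°/2) = 0.3347.
Layer 1: σ at base = K_a1 γ₁ h₁ = 21.09 kPa; P₁ = ½×21.09×5.6 = 59.04.
Layer 2: σ_v at top = γ₁h₁ = 89.04; σ_h top = K_a2×89.04 = 29.80; σ_h base = K_a2×(89.04+16.2×4.2) = 52.57.
P₂ = ½(29.80+52.57)×4.2 = 173.0. Total P_a = 59.04+173.0 = 232.0 kN/m.

232 kN/m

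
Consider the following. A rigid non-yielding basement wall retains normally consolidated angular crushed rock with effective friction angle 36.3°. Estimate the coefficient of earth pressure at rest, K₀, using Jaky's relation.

K₀ = 1 − sin φ' = 1 − sin 36.3° = 0.4080.

0.408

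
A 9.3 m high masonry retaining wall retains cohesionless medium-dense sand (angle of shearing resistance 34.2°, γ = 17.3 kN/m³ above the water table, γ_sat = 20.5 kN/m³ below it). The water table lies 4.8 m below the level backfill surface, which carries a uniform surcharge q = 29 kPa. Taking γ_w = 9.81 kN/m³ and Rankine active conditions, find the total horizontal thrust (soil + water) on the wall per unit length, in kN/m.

K_a = tan²(45° − φ/2) = 0.2803.
γ' = 20.5 − 9.81 = 10.69 kN/m³. h₂ = H − d_w = 4.5 m.
σ'_h: at surface K_a·q = 8.130; at WT K_a(q+γd_w) = 31.41; at base K_a(q+γd_w+γ'h₂) = 44.90 kPa.
P₁ = ½(8.130+31.41)×4.8 = 94.89; P₂ = ½(31.41+44.90)×4.5 = 171.7; P_w = ½γ_w h₂² = 99.33.
Total = 94.89+171.7+99.33 = 365.9 kN/m.

366 kN/m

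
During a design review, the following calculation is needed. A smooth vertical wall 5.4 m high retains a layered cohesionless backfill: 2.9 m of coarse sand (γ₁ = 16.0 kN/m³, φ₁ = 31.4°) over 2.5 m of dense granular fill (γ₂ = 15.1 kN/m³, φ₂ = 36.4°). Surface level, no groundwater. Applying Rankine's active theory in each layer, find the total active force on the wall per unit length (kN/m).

62.8 kN/m

K_a1 = tan²(45°−31.4°/2) = 0.3149; K_a2 = tan²(45°−36.4°/2) = 0.2552.
Layer 1: σ at base = K_a1 γ₁ h₁ = 14.61 kPa; P₁ = ½×14.61×2.9 = 21.19.
Layer 2: σ_v at top = γ₁h₁ = 46.40; σ_h top = K_a2×46.40 = 11.84; σ_h base = K_a2×(46.40+15.1×2.5) = 21.47.
P₂ = ½(11.84+21.47)×2.5 = 41.64. Total P_a = 21.19+41.64 = 62.83 kN/m.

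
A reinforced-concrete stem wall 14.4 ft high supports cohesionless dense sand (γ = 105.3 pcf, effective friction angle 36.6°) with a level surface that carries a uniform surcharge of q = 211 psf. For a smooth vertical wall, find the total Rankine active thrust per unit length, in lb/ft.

K_a = tan²(45° − φ/2) = 0.2530.
Soil triangle: ½ K_a γ H² = 0.5×0.2530×105.3×14.4² = 2762 lb/ft.
Surcharge rectangle: K_a q H = 0.2530×211×14.4 = 768.6 lb/ft.
Total = 2762 + 768.6 = 3530 lb/ft.

3530 lb/ft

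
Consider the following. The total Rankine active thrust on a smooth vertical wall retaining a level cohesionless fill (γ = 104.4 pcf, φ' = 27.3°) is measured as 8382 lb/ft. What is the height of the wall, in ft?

20.8 ft

K_a = 0.3711. P_a = ½ K_a γ H² ⇒ H = √(2P_a/(K_a γ)).
H = √(2×8382/(0.3711×104.4)) = 20.80 ft.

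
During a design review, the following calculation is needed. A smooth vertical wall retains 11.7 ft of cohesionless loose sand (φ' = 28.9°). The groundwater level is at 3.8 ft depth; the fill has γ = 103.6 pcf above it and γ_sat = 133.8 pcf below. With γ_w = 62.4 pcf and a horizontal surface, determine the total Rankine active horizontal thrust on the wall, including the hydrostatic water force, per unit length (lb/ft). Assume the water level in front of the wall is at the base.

4070 lb/ft

K_a = tan²(45° − φ/2) = 0.3484.
γ' = 133.8 − 62.4 = 71.40 pcf. Depth below WT = 7.9 ft.
σ'_h at WT = K_a γ d_w = 137.1 psf; at base = 137.1 + K_a γ' × 7.9 = 333.6 psf.
P₁ (0–3.8 ft) = ½×137.1×3.8 = 260.6. P₂ (3.8–11.7 ft) = ½(137.1+333.6)×7.9 = 1860.
P_w = ½ γ_w h₂² = 0.5×62.4×7.9² = 1947. Total = 260.6+1860+1947 = 4067 lb/ft.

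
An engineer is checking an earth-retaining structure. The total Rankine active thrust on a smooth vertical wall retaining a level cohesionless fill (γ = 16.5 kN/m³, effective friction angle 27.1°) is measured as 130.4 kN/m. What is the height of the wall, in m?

6.50 m

K_a = 0.3741. P_a = ½ K_a γ H² ⇒ H = √(2P_a/(K_a γ)).
H = √(2×130.4/(0.3741×16.5)) = 6.500 m.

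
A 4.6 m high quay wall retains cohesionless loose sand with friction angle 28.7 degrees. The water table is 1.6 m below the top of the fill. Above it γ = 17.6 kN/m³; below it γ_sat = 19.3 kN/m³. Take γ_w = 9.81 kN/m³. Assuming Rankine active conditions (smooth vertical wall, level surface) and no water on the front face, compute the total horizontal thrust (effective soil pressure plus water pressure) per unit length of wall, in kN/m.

K_a = tan²(45° − φ/2) = 0.3511.
γ' = 19.3 − 9.81 = 9.490 kN/m³. Depth below WT = 3.0 m.
σ'_h at WT = K_a γ d_w = 9.888 kPa; at base = 9.888 + K_a γ' × 3.0 = 19.89 kPa.
P₁ (0–1.6 m) = ½×9.888×1.6 = 7.911. P₂ (1.6–4.6 m) = ½(9.888+19.89)×3.0 = 44.66.
P_w = ½ γ_w h₂² = 0.5×9.81×3.0² = 44.14. Total = 7.911+44.66+44.14 = 96.72 kN/m.

96.7 kN/m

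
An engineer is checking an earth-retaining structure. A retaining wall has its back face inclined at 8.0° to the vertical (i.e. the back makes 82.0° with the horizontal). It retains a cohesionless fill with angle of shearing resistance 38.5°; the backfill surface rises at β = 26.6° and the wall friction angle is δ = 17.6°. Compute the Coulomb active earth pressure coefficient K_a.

K_a = sin²(α+φ) / [sin²α · sin(α−δ) · (1 + √{sin(φ+δ)sin(φ−β) / (sin(α−δ)sin(α+β))})²].
With α = 82.0°, φ = 38.5°, δ = 17.6°, β = 26.6°: K_a = 0.4007.

0.401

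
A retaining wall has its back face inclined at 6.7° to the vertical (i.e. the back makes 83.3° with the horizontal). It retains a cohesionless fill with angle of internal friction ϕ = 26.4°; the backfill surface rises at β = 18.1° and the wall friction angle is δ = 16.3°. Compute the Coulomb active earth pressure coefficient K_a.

K_a = sin²(α+φ) / [sin²α · sin(α−δ) · (1 + √{sin(φ+δ)sin(φ−β) / (sin(α−δ)sin(α+β))})²].
With α = 83.3°, φ = 26.4°, δ = 16.3°, β = 18.1°: K_a = 0.5524.

0.552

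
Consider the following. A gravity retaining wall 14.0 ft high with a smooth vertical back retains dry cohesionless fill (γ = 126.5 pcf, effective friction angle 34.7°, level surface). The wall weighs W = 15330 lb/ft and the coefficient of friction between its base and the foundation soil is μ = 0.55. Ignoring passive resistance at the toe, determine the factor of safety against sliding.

K_a = tan²(45° − 34.7°/2) = 0.2745.
P_a = ½K_aγH² = 0.5×0.2745×126.5×14.0² = 3403 lb/ft, acting at H/3 = 4.667 ft above the base.
FS_sliding = μW / P_a = 0.55×15330 / 3403 = 2.478.

2.48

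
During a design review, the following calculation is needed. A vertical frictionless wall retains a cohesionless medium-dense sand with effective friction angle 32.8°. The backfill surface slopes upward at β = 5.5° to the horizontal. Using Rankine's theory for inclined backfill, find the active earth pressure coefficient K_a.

0.301

K_a = cos β · (cos β − √(cos²β − cos²φ)) / (cos β + √(cos²β − cos²φ)).
cos β = 0.9954, cos φ = 0.8406, √(cos²β − cos²φ) = 0.5332.
K_a = 0.9954 × (0.9954 − 0.5332)/(0.9954 + 0.5332) = 0.3010.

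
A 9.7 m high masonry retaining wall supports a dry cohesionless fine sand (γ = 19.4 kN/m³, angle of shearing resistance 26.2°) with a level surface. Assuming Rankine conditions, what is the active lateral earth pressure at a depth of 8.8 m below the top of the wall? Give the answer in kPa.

K_a = (1 − sin φ)/(1 + sin φ) = 0.3874.
σ_h = K_a γ z = 0.3874 × 19.4 × 8.8 = 66.14 kPa.

66.1 kPa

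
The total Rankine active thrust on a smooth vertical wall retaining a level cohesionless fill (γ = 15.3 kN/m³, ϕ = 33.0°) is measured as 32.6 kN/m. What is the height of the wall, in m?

3.80 m

K_a = 0.2948. P_a = ½ K_a γ H² ⇒ H = √(2P_a/(K_a γ)).
H = √(2×32.6/(0.2948×15.3)) = 3.802 m.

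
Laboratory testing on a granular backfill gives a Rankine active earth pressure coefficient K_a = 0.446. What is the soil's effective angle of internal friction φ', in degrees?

22.5°

K_a = tan²(45° − φ/2) ⇒ 45° − φ/2 = arctan(√0.446) = 33.74°.
φ = 2(45° − 33.74°) = 22.53°.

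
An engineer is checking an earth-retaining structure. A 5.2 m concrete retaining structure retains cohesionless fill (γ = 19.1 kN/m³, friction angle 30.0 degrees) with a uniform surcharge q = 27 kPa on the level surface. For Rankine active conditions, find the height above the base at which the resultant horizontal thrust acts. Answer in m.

K_a = 0.3333.
Triangular part P₁ = ½K_aγH² = 86.08 at H/3 = 1.733 m; rectangular part P₂ = K_a q H = 46.80 at H/2 = 2.600 m.
ȳ = (P₁·1.733 + P₂·2.600)/(P₁+P₂) = 2.039 m.

2.04 m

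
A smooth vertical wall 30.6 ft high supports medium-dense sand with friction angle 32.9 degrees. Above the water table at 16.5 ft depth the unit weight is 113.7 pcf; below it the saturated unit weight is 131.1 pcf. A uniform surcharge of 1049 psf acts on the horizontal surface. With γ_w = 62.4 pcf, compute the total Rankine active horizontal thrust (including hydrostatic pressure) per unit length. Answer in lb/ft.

K_a = tan²(45° − φ/2) = 0.2960.
γ' = 131.1 − 62.4 = 68.70 pcf. h₂ = H − d_w = 14.1 ft.
σ'_h: at surface K_a·q = 310.5; at WT K_a(q+γd_w) = 865.9; at base K_a(q+γd_w+γ'h₂) = 1153 psf.
P₁ = ½(310.5+865.9)×16.5 = 9706; P₂ = ½(865.9+1153)×14.1 = 14230; P_w = ½γ_w h₂² = 6203.
Total = 9706+14230+6203 = 30140 lb/ft.

30100 lb/ft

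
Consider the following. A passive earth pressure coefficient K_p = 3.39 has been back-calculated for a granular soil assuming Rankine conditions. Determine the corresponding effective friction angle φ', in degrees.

33.0°

K_p = (1+sin φ)/(1−sin φ) ⇒ sin φ = (K_p − 1)/(K_p + 1) = 0.5444.
φ = arcsin(0.5444) = 32.98°.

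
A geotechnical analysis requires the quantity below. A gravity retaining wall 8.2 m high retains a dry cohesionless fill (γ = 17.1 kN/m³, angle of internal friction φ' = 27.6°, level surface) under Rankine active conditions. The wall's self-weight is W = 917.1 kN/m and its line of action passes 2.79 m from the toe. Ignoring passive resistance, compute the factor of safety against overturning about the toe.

4.44

K_a = tan²(45° − 27.6°/2) = 0.3668.
P_a = ½K_aγH² = 0.5×0.3668×17.1×8.2² = 210.9 kN/m, acting at H/3 = 2.733 m above the base.
Overturning moment M_o = P_a × H/3 = 210.9 × 2.733 = 576.4.
Resisting moment M_r = W × 2.79 = 917.1 × 2.79 = 2559.
FS_overturning = M_r/M_o = 2559/576.4 = 4.439.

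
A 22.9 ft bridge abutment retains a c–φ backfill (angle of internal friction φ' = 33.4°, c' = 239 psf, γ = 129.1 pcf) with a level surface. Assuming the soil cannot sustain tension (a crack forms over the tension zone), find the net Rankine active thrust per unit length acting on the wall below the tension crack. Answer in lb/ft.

4810 lb/ft

K_a = 0.2899; √K_a = 0.5384.
Tension-crack depth z_c = 2c/(γ√K_a) = 2×239/(129.1×0.5384) = 6.876 ft.
σ_a at base = K_a γ H − 2c√K_a = 0.2899×129.1×22.9 − 2×239×0.5384 = 599.7 psf.
P_a = ½ × 599.7 × (H − z_c) = 0.5×599.7×16.02 = 4805 lb/ft.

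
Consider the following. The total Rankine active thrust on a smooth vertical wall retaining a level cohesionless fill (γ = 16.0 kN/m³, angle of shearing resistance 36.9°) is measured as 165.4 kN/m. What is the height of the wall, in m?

K_a = 0.2497. P_a = ½ K_a γ H² ⇒ H = √(2P_a/(K_a γ)).
H = √(2×165.4/(0.2497×16.0)) = 9.100 m.

9.10 m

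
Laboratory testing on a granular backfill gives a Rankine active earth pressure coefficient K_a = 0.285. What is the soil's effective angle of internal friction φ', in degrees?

33.8°

K_a = tan²(45° − φ/2) ⇒ 45° − φ/2 = arctan(√0.285) = 28.10°.
φ = 2(45° − 28.10°) = 33.81°.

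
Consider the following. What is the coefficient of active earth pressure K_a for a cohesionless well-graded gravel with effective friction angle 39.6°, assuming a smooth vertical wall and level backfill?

0.221

K_a = (1 − sin φ)/(1 + sin φ) = (1 − sin 39.6°)/(1 + sin 39.6°) = 0.2214.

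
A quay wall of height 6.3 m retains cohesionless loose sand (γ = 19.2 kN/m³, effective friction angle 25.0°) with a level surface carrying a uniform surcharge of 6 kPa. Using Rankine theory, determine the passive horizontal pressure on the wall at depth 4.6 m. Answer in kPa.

232 kPa

K_p = (1 + sin φ)/(1 − sin φ) = 2.464.
σ_v = γz + q = 19.2 × 4.6 + 6 = 94.32 kPa.
σ_h = K_p σ_v = 2.464 × 94.32 = 232.4 kPa.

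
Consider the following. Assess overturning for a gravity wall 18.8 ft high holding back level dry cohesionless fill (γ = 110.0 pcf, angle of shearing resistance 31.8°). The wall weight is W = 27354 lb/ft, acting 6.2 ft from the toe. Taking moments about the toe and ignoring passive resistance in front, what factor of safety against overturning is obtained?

4.49

K_a = tan²(45° − 31.8°/2) = 0.3098.
P_a = ½K_aγH² = 0.5×0.3098×110.0×18.8² = 6022 lb/ft, acting at H/3 = 6.267 ft above the base.
Overturning moment M_o = P_a × H/3 = 6022 × 6.267 = 37740.
Resisting moment M_r = W × 6.2 = 27354 × 6.2 = 169600.
FS_overturning = M_r/M_o = 169600/37740 = 4.494.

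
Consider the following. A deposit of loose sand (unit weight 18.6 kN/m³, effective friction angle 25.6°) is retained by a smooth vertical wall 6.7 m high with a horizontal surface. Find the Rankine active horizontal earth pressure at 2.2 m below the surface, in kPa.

16.2 kPa

K_a = (1 − sin φ)/(1 + sin φ) = 0.3966.
σ_h = K_a γ z = 0.3966 × 18.6 × 2.2 = 16.23 kPa.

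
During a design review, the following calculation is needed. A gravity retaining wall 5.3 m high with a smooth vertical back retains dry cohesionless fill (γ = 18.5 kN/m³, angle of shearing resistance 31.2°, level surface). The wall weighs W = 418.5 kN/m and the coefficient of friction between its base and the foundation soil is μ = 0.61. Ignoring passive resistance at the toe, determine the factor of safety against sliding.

3.09

K_a = tan²(45° − 31.2°/2) = 0.3175.
P_a = ½K_aγH² = 0.5×0.3175×18.5×5.3² = 82.50 kN/m, acting at H/3 = 1.767 m above the base.
FS_sliding = μW / P_a = 0.61×418.5 / 82.50 = 3.094.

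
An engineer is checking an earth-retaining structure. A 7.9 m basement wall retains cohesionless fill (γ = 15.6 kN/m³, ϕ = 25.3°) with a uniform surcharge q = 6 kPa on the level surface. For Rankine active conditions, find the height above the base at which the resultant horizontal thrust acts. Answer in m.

2.75 m

K_a = 0.4012.
Triangular part P₁ = ½K_aγH² = 195.3 at H/3 = 2.633 m; rectangular part P₂ = K_a q H = 19.02 at H/2 = 3.950 m.
ȳ = (P₁·2.633 + P₂·3.950)/(P₁+P₂) = 2.750 m.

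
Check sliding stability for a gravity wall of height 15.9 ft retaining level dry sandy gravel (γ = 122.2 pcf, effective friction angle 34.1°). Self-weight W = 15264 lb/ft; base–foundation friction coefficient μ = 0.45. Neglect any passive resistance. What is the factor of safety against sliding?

1.58

K_a = tan²(45° − 34.1°/2) = 0.2815.
P_a = ½K_aγH² = 0.5×0.2815×122.2×15.9² = 4349 lb/ft, acting at H/3 = 5.300 ft above the base.
FS_sliding = μW / P_a = 0.45×15264 / 4349 = 1.580.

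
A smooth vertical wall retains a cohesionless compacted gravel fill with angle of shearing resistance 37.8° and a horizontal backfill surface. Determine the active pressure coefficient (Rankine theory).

K_a = tan²(45° − φ/2) = tan²(26.10°) = 0.2400.

0.240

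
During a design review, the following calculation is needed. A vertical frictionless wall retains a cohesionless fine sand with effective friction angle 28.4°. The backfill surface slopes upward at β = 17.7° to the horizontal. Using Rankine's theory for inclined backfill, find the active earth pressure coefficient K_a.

K_a = cos β · (cos β − √(cos²β − cos²φ)) / (cos β + √(cos²β − cos²φ)).
cos β = 0.9527, cos φ = 0.8796, √(cos²β − cos²φ) = 0.3658.
K_a = 0.9527 × (0.9527 − 0.3658)/(0.9527 + 0.3658) = 0.4241.

0.424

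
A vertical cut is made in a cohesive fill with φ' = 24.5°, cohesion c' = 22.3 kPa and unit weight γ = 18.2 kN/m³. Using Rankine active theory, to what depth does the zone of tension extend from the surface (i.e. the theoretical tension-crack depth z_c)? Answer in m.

3.81 m

K_a = tan²(45° − 24.5°/2) = 0.4137; √K_a = 0.6432.
The active pressure is zero where K_a γ z = 2c√K_a, so z_c = 2c/(γ√K_a) = 2×22.3/(18.2×0.6432) = 3.810 m.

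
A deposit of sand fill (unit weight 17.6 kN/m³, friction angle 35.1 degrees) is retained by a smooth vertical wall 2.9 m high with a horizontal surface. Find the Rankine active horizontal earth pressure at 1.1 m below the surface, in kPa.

K_a = (1 − sin φ)/(1 + sin φ) = 0.2698.
σ_h = K_a γ z = 0.2698 × 17.6 × 1.1 = 5.224 kPa.

5.22 kPa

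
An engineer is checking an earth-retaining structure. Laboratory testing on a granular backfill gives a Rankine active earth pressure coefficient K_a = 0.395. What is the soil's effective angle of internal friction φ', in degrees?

K_a = tan²(45° − φ/2) ⇒ 45° − φ/2 = arctan(√0.395) = 32.15°.
φ = 2(45° − 32.15°) = 25.70°.

25.7°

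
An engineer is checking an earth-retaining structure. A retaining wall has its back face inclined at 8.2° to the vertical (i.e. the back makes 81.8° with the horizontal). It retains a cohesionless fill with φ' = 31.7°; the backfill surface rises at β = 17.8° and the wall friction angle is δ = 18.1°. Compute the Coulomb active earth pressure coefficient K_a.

0.452

K_a = sin²(α+φ) / [sin²α · sin(α−δ) · (1 + √{sin(φ+δ)sin(φ−β) / (sin(α−δ)sin(α+β))})²].
With α = 81.8°, φ = 31.7°, δ = 18.1°, β = 17.8°: K_a = 0.4519.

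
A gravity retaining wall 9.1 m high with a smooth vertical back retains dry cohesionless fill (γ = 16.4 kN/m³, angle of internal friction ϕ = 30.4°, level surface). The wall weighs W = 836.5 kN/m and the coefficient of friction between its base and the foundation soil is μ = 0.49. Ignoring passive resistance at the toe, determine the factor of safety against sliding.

K_a = tan²(45° − 30.4°/2) = 0.3280.
P_a = ½K_aγH² = 0.5×0.3280×16.4×9.1² = 222.7 kN/m, acting at H/3 = 3.033 m above the base.
FS_sliding = μW / P_a = 0.49×836.5 / 222.7 = 1.840.

1.84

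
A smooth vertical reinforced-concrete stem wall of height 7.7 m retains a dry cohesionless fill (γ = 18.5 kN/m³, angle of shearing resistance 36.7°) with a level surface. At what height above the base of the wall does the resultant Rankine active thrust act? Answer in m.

2.57 m

K_a = 0.2519.
The pressure distribution is triangular, so the resultant acts at H/3 above the base = 7.7/3 = 2.567 m.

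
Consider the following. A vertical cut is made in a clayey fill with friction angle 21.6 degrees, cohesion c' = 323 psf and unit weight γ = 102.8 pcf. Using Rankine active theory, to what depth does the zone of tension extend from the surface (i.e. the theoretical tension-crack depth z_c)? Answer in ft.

K_a = tan²(45° − 21.6°/2) = 0.4619; √K_a = 0.6796.
The active pressure is zero where K_a γ z = 2c√K_a, so z_c = 2c/(γ√K_a) = 2×323/(102.8×0.6796) = 9.247 ft.

9.25 ft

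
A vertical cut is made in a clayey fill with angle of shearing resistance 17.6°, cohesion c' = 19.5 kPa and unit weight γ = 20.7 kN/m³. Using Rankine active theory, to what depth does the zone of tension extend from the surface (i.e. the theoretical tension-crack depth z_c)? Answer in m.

K_a = tan²(45° − 17.6°/2) = 0.5357; √K_a = 0.7319.
The active pressure is zero where K_a γ z = 2c√K_a, so z_c = 2c/(γ√K_a) = 2×19.5/(20.7×0.7319) = 2.574 m.

2.57 m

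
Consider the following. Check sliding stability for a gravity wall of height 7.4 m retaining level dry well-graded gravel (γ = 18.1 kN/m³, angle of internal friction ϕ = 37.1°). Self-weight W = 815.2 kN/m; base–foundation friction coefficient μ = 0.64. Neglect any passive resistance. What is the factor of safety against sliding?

4.25

K_a = tan²(45° − 37.1°/2) = 0.2475.
P_a = ½K_aγH² = 0.5×0.2475×18.1×7.4² = 122.7 kN/m, acting at H/3 = 2.467 m above the base.
FS_sliding = μW / P_a = 0.64×815.2 / 122.7 = 4.254.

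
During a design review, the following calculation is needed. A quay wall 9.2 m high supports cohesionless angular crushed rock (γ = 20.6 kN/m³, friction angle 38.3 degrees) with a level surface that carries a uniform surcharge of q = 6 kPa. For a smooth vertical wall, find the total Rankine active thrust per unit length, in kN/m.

K_a = tan²(45° − φ/2) = 0.2347.
Soil triangle: ½ K_a γ H² = 0.5×0.2347×20.6×9.2² = 204.6 kN/m.
Surcharge rectangle: K_a q H = 0.2347×6×9.2 = 12.96 kN/m.
Total = 204.6 + 12.96 = 217.6 kN/m.

218 kN/m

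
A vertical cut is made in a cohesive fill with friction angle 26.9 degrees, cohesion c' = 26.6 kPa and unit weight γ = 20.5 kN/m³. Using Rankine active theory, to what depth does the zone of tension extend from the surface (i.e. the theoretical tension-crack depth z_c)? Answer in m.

4.23 m

K_a = tan²(45° − 26.9°/2) = 0.3770; √K_a = 0.6140.
The active pressure is zero where K_a γ z = 2c√K_a, so z_c = 2c/(γ√K_a) = 2×26.6/(20.5×0.6140) = 4.227 m.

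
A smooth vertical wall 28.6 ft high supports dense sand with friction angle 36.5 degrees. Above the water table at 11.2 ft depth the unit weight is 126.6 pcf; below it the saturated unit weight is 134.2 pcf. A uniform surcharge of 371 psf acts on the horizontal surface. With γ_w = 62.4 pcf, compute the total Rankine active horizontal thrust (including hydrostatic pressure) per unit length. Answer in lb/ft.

K_a = tan²(45° − φ/2) = 0.2541.
γ' = 134.2 − 62.4 = 71.80 pcf. h₂ = H − d_w = 17.4 ft.
σ'_h: at surface K_a·q = 94.26; at WT K_a(q+γd_w) = 454.5; at base K_a(q+γd_w+γ'h₂) = 771.9 psf.
P₁ = ½(94.26+454.5)×11.2 = 3073; P₂ = ½(454.5+771.9)×17.4 = 10670; P_w = ½γ_w h₂² = 9446.
Total = 3073+10670+9446 = 23190 lb/ft.

23200 lb/ft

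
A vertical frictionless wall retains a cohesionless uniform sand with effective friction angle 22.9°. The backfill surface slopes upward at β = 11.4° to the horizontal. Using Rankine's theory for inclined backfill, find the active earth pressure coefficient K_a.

K_a = cos β · (cos β − √(cos²β − cos²φ)) / (cos β + √(cos²β − cos²φ)).
cos β = 0.9803, cos φ = 0.9212, √(cos²β − cos²φ) = 0.3352.
K_a = 0.9803 × (0.9803 − 0.3352)/(0.9803 + 0.3352) = 0.4807.

0.481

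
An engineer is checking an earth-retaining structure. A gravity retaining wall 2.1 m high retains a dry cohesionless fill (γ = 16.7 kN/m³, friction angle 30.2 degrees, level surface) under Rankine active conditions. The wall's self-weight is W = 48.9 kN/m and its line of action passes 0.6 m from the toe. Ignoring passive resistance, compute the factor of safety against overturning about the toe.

K_a = tan²(45° − 30.2°/2) = 0.3307.
P_a = ½K_aγH² = 0.5×0.3307×16.7×2.1² = 12.18 kN/m, acting at H/3 = 0.7000 m above the base.
Overturning moment M_o = P_a × H/3 = 12.18 × 0.7000 = 8.523.
Resisting moment M_r = W × 0.6 = 48.9 × 0.6 = 29.34.
FS_overturning = M_r/M_o = 29.34/8.523 = 3.442.

3.44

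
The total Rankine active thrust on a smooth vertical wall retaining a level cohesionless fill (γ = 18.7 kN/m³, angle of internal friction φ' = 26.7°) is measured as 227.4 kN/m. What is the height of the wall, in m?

8.00 m

K_a = 0.3800. P_a = ½ K_a γ H² ⇒ H = √(2P_a/(K_a γ)).
H = √(2×227.4/(0.3800×18.7)) = 8.001 m.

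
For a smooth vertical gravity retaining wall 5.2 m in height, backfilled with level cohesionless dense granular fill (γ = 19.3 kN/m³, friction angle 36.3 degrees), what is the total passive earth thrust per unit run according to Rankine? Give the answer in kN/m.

1020 kN/m

K_p = tan²(45° + φ/2) = 3.902.
P_p = ½ K_p γ H² = 0.5 × 3.902 × 19.3 × 5.2² = 1018 kN/m.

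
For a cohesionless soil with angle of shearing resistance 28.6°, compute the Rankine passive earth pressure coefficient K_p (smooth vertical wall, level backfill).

K_p = (1 + sin φ)/(1 − sin φ) = tan²(45° + 28.6°/2) = 2.837.

2.84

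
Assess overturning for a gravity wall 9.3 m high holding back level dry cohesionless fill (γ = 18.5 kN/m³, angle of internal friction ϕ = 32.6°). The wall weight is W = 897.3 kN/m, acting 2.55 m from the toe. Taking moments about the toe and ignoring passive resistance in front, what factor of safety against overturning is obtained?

K_a = tan²(45° − 32.6°/2) = 0.2997.
P_a = ½K_aγH² = 0.5×0.2997×18.5×9.3² = 239.8 kN/m, acting at H/3 = 3.100 m above the base.
Overturning moment M_o = P_a × H/3 = 239.8 × 3.100 = 743.4.
Resisting moment M_r = W × 2.55 = 897.3 × 2.55 = 2288.
FS_overturning = M_r/M_o = 2288/743.4 = 3.078.

3.08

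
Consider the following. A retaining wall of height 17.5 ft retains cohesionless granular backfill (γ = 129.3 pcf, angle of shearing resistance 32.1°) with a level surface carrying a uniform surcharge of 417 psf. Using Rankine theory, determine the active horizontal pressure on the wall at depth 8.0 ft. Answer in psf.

K_a = (1 − sin φ)/(1 + sin φ) = 0.3060.
σ_v = γz + q = 129.3 × 8.0 + 417 = 1451 psf.
σ_h = K_a σ_v = 0.3060 × 1451 = 444.1 psf.

444 psf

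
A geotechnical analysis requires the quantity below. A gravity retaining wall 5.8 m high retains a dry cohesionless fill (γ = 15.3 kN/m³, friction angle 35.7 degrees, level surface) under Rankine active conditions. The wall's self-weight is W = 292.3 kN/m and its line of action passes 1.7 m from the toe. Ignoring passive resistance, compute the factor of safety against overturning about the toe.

K_a = tan²(45° − 35.7°/2) = 0.2630.
P_a = ½K_aγH² = 0.5×0.2630×15.3×5.8² = 67.68 kN/m, acting at H/3 = 1.933 m above the base.
Overturning moment M_o = P_a × H/3 = 67.68 × 1.933 = 130.8.
Resisting moment M_r = W × 1.7 = 292.3 × 1.7 = 496.9.
FS_overturning = M_r/M_o = 496.9/130.8 = 3.798.

3.80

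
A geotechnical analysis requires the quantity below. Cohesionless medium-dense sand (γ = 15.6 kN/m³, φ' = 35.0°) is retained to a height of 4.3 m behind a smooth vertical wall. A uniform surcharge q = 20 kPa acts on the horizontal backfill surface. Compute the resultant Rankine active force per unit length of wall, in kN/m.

62.4 kN/m

K_a = tan²(45° − φ/2) = 0.2710.
Soil triangle: ½ K_a γ H² = 0.5×0.2710×15.6×4.3² = 39.08 kN/m.
Surcharge rectangle: K_a q H = 0.2710×20×4.3 = 23.31 kN/m.
Total = 39.08 + 23.31 = 62.39 kN/m.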